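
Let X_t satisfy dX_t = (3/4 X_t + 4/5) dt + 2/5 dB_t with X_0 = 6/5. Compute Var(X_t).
Var(X_t) = 8*exp(3*t/2)/75 - 8/75

The variance V(t) = Var(X_t) satisfies V'(t) = 2 a V(t) + c^2 with V(0) = 0 (drift coefficient is linear in X, diffusion is constant). With a = 3/4, c = 2/5, the solution is
  V(t) = (c^2 / (2 a)) * (exp(2 a t) - 1)
       = ((2/5)^2 / (2*(3/4))) * (exp((3/2) t) - 1)
       = 8*exp(3*t/2)/75 - 8/75.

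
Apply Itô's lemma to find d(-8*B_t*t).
d(-8*B_t*t) = (-8*B_t) dt + (-8*t) dB_t

Itô's formula for f(t, x): d f(t, B_t) = (f_t + (1/2) f_xx) dt + f_x dB_t. Compute partials of f(t, x) = -8*t*x:
  f_t(t,x)  = -8*x
  f_x(t,x)  = -8*t
  f_xx(t,x) = 0
Assemble drift = f_t + (1/2) f_xx = -8*x and diffusion = f_x = -8*t. Substituting x = B_t:
  d(-8*B_t*t) = (-8*B_t) dt + (-8*t) dB_t.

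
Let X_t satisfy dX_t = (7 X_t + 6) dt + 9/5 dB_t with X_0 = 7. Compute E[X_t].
E[X_t] = 55*exp(7*t)/7 - 6/7

Taking expectations and using E[dB_t] = 0, the mean m(t) = E[X_t] satisfies the ODE m'(t) = a m(t) + b with m(0) = x_0. With a = 7, b = 6, x_0 = 7, the solution is
  m(t) = x_0 * exp(a t) + (b/a) * (exp(a t) - 1)
       = 7 * exp(7 t) + (6/7) * (exp(7 t) - 1)
       = 55*exp(7*t)/7 - 6/7.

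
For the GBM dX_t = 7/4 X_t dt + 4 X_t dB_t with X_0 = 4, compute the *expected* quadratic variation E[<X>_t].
E[<X>_t] = 512*exp(39*t/2)/39 - 512/39

<X>_t = int_0^t (4 * X_s)^2 ds. Taking expectation inside the integral: E[<X>_t] = 4^2 * int_0^t E[X_s^2] ds. For GBM, E[X_s^2] = x_0^2 * exp((2 mu + sigma^2) s). Integrating:
  E[<X>_t] = 4^2 * 4^2 * (exp((2*(7/4) + 4^2) t) - 1) / (2*(7/4) + 4^2)
           = 4^2 * 4^2 * (exp((39/2) t) - 1) / (39/2) = 512*exp(39*t/2)/39 - 512/39.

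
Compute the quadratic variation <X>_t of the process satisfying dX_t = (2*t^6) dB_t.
<X>_t = 4*t^13/13

For an Itô process dX_t = a(t) dt + b(t) dB_t, the quadratic variation is <X>_t = int_0^t b(s)^2 ds (the drift term does not contribute). Here b(s) = 2*s^6, so
  b(s)^2 = 4*s^12.
Integrating from 0 to t:
  <X>_t = int_0^t (4*s^12) ds = 4*t^13/13.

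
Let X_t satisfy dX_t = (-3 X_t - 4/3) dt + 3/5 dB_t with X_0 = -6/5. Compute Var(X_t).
Var(X_t) = 3/50 - 3*exp(-6*t)/50

The variance V(t) = Var(X_t) satisfies V'(t) = 2 a V(t) + c^2 with V(0) = 0 (drift coefficient is linear in X, diffusion is constant). With a = -3, c = 3/5, the solution is
  V(t) = (c^2 / (2 a)) * (exp(2 a t) - 1)
       = ((3/5)^2 / (2*(-3))) * (exp((-6) t) - 1)
       = 3/50 - 3*exp(-6*t)/50.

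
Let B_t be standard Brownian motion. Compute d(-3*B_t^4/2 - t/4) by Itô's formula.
d(-3*B_t^4/2 - t/4) = (-9*B_t^2 - 1/4) dt + (-6*B_t^3) dB_t

Itô's formula for f(t, x): d f(t, B_t) = (f_t + (1/2) f_xx) dt + f_x dB_t. Compute partials of f(t, x) = -t/4 - 3*x^4/2:
  f_t(t,x)  = -1/4
  f_x(t,x)  = -6*x^3
  f_xx(t,x) = -18*x^2
Assemble drift = f_t + (1/2) f_xx = -9*x^2 - 1/4 and diffusion = f_x = -6*x^3. Substituting x = B_t:
  d(-3*B_t^4/2 - t/4) = (-9*B_t^2 - 1/4) dt + (-6*B_t^3) dB_t.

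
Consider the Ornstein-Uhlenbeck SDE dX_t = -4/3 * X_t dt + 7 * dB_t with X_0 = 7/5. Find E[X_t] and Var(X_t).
E[X_t] = 7*exp(-4*t/3)/5; Var(X_t) = 147/8 - 147*exp(-8*t/3)/8

The OU SDE dX = -theta X dt + sigma dB admits the integrating factor exp(theta t): d(exp(theta t) X_t) = sigma exp(theta t) dB_t. Integrating from 0 to t:
  X_t = x_0 * exp(-theta t) + sigma * int_0^t exp(-theta (t-s)) dB_s.
The Itô integral has mean 0 and (by the Itô isometry) variance sigma^2 * int_0^t exp(-2 theta (t - s)) ds = sigma^2 * (1 - exp(-2 theta t)) / (2 theta).
With theta = 4/3, sigma = 7, x_0 = 7/5:
  E[X_t] = 7/5 * exp(-4/3 t) = 7*exp(-4*t/3)/5
  Var(X_t) = (7)^2 * (1 - exp(-2*4/3 t)) / (2 * 4/3) = 147/8 - 147*exp(-8*t/3)/8.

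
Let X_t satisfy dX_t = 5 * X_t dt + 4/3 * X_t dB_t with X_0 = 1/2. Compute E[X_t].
E[X_t] = exp(5*t)/2

For GBM dX = mu X dt + sigma X dB with X_0 = x_0, apply Itô to Y = log X: dY = (mu - sigma^2/2) dt + sigma dB, so Y_t = log(x_0) + (mu - sigma^2/2) t + sigma B_t and hence X_t = x_0 * exp((mu - sigma^2/2) t + sigma B_t).
With mu = 5, sigma = 4/3, x_0 = 1/2, this gives:
  X_t = 1/2 * exp((37/9) * t + (4/3) * B_t).
Since sigma*B_t ~ Normal(0, sigma^2 t), E[exp(sigma*B_t)] = exp(sigma^2 t / 2); so E[X_t] = x_0 * exp((mu - sigma^2/2) t) * exp(sigma^2 t / 2) = x_0 * exp(mu t) = exp(5*t)/2.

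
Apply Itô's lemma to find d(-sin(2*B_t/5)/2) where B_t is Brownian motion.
d(-sin(2*B_t/5)/2) = (sin(2*B_t/5)/25) dt + (-cos(2*B_t/5)/5) dB_t

Itô's formula for f(B_t) gives d f(B_t) = f'(B_t) dB_t + (1/2) f''(B_t) dt. Compute derivatives of f(x) = -sin(2*x/5)/2:
  f'(x)  = -cos(2*x/5)/5
  f''(x) = 2*sin(2*x/5)/25
Substitute x = B_t and multiply the f'' term by 1/2:
  drift     = (1/2) * (2*sin(2*x/5)/25) evaluated at B_t = sin(2*B_t/5)/25
  diffusion = (-cos(2*x/5)/5) evaluated at B_t = -cos(2*B_t/5)/5
Therefore d(-sin(2*B_t/5)/2) = (sin(2*B_t/5)/25) dt + (-cos(2*B_t/5)/5) dB_t.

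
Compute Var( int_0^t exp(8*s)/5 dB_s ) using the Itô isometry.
Var = exp(16*t)/400 - 1/400

The Itô integral of a deterministic integrand f(s) has mean 0 because each increment f(s) * (B_{s+ds} - B_s) has mean 0. By the Itô isometry:
  Var( int_0^t f(s) dB_s ) = E[ (int_0^t f(s) dB_s)^2 ] = int_0^t f(s)^2 ds.
Here f(s) = exp(8*s)/5, so f(s)^2 = exp(16*s)/25. Integrate:
  int_0^t (exp(16*s)/25) ds = exp(16*t)/400 - 1/400.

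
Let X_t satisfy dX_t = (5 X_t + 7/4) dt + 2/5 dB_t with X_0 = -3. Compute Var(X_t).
Var(X_t) = 2*exp(10*t)/125 - 2/125

The variance V(t) = Var(X_t) satisfies V'(t) = 2 a V(t) + c^2 with V(0) = 0 (drift coefficient is linear in X, diffusion is constant). With a = 5, c = 2/5, the solution is
  V(t) = (c^2 / (2 a)) * (exp(2 a t) - 1)
       = ((2/5)^2 / (2*5)) * (exp(10 t) - 1)
       = 2*exp(10*t)/125 - 2/125.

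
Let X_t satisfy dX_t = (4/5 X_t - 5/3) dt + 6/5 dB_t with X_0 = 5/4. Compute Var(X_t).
Var(X_t) = 9*exp(8*t/5)/10 - 9/10

The variance V(t) = Var(X_t) satisfies V'(t) = 2 a V(t) + c^2 with V(0) = 0 (drift coefficient is linear in X, diffusion is constant). With a = 4/5, c = 6/5, the solution is
  V(t) = (c^2 / (2 a)) * (exp(2 a t) - 1)
       = ((6/5)^2 / (2*(4/5))) * (exp((8/5) t) - 1)
       = 9*exp(8*t/5)/10 - 9/10.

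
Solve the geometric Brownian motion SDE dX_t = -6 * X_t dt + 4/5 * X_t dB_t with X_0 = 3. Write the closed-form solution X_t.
X_t = 3 * exp((-158/25) * t + (4/5) * B_t)

For GBM dX = mu X dt + sigma X dB with X_0 = x_0, apply Itô to Y = log X: dY = (mu - sigma^2/2) dt + sigma dB, so Y_t = log(x_0) + (mu - sigma^2/2) t + sigma B_t and hence X_t = x_0 * exp((mu - sigma^2/2) t + sigma B_t).
With mu = -6, sigma = 4/5, x_0 = 3, this gives:
  X_t = 3 * exp((-158/25) * t + (4/5) * B_t).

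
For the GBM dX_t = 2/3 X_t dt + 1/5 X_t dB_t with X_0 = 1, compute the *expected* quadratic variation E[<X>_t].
E[<X>_t] = 3*exp(103*t/75)/103 - 3/103

<X>_t = int_0^t ((1/5) * X_s)^2 ds. Taking expectation inside the integral: E[<X>_t] = (1/5)^2 * int_0^t E[X_s^2] ds. For GBM, E[X_s^2] = x_0^2 * exp((2 mu + sigma^2) s). Integrating:
  E[<X>_t] = (1/5)^2 * 1^2 * (exp((2*(2/3) + (1/5)^2) t) - 1) / (2*(2/3) + (1/5)^2)
           = (1/5)^2 * 1^2 * (exp((103/75) t) - 1) / (103/75) = 3*exp(103*t/75)/103 - 3/103.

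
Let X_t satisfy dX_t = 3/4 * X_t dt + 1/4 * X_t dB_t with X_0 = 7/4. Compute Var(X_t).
Var(X_t) = 49*(exp(t/16) - 1)*exp(3*t/2)/16

For GBM dX = mu X dt + sigma X dB with X_0 = x_0, apply Itô to Y = log X: dY = (mu - sigma^2/2) dt + sigma dB, so Y_t = log(x_0) + (mu - sigma^2/2) t + sigma B_t and hence X_t = x_0 * exp((mu - sigma^2/2) t + sigma B_t).
With mu = 3/4, sigma = 1/4, x_0 = 7/4, this gives:
  X_t = 7/4 * exp((23/32) * t + (1/4) * B_t).
Since sigma*B_t ~ Normal(0, sigma^2 t), E[exp(sigma*B_t)] = exp(sigma^2 t / 2); so E[X_t] = x_0 * exp((mu - sigma^2/2) t) * exp(sigma^2 t / 2) = x_0 * exp(mu t) = 7*exp(3*t/4)/4.
Var(X_t) = E[X_t^2] - (E[X_t])^2 = x_0^2 * exp(2 mu t) * (exp(sigma^2 t) - 1) = 49*(exp(t/16) - 1)*exp(3*t/2)/16.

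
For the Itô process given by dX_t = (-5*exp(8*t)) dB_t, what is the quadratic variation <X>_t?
<X>_t = 25*exp(16*t)/16 - 25/16

For an Itô process dX_t = a(t) dt + b(t) dB_t, the quadratic variation is <X>_t = int_0^t b(s)^2 ds (the drift term does not contribute). Here b(s) = -5*exp(8*s), so
  b(s)^2 = 25*exp(16*s).
Integrating from 0 to t:
  <X>_t = int_0^t (25*exp(16*s)) ds = 25*exp(16*t)/16 - 25/16.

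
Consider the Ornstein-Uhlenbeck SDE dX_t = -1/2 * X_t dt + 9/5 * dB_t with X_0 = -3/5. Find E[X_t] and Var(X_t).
E[X_t] = -3*exp(-t/2)/5; Var(X_t) = 81/25 - 81*exp(-t)/25

The OU SDE dX = -theta X dt + sigma dB admits the integrating factor exp(theta t): d(exp(theta t) X_t) = sigma exp(theta t) dB_t. Integrating from 0 to t:
  X_t = x_0 * exp(-theta t) + sigma * int_0^t exp(-theta (t-s)) dB_s.
The Itô integral has mean 0 and (by the Itô isometry) variance sigma^2 * int_0^t exp(-2 theta (t - s)) ds = sigma^2 * (1 - exp(-2 theta t)) / (2 theta).
With theta = 1/2, sigma = 9/5, x_0 = -3/5:
  E[X_t] = -3/5 * exp(-1/2 t) = -3*exp(-t/2)/5
  Var(X_t) = (9/5)^2 * (1 - exp(-2*1/2 t)) / (2 * 1/2) = 81/25 - 81*exp(-t)/25.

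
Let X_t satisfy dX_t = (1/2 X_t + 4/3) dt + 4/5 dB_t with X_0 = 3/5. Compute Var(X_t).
Var(X_t) = 16*exp(t)/25 - 16/25

The variance V(t) = Var(X_t) satisfies V'(t) = 2 a V(t) + c^2 with V(0) = 0 (drift coefficient is linear in X, diffusion is constant). With a = 1/2, c = 4/5, the solution is
  V(t) = (c^2 / (2 a)) * (exp(2 a t) - 1)
       = ((4/5)^2 / (2*(1/2))) * (exp(1 t) - 1)
       = 16*exp(t)/25 - 16/25.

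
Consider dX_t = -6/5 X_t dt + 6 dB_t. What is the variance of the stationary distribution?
lim Var(X_t) = 15

The OU SDE dX = -theta X dt + sigma dB admits the integrating factor exp(theta t): d(exp(theta t) X_t) = sigma exp(theta t) dB_t. Integrating from 0 to t gives X_t = x_0 * exp(-theta t) + sigma * int_0^t exp(-theta (t-s)) dB_s for any initial x_0. The Itô integral has variance (by the Itô isometry) sigma^2 * int_0^t exp(-2 theta (t - s)) ds = sigma^2 * (1 - exp(-2 theta t)) / (2 theta), independent of x_0.
With theta = 6/5, sigma = 6:
  Var(X_t) = (6)^2 * (1 - exp(-2*6/5 t)) / (2 * 6/5) = 15 - 15*exp(-12*t/5).
As t -> infinity, exp(-2*6/5 t) -> 0, so the stationary variance is sigma^2 / (2 theta) = 15.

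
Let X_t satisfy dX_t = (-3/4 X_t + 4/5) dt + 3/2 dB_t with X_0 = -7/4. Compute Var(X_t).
Var(X_t) = 3/2 - 3*exp(-3*t/2)/2

The variance V(t) = Var(X_t) satisfies V'(t) = 2 a V(t) + c^2 with V(0) = 0 (drift coefficient is linear in X, diffusion is constant). With a = -3/4, c = 3/2, the solution is
  V(t) = (c^2 / (2 a)) * (exp(2 a t) - 1)
       = ((3/2)^2 / (2*(-3/4))) * (exp((-3/2) t) - 1)
       = 3/2 - 3*exp(-3*t/2)/2.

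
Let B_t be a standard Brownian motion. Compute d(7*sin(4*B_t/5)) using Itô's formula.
d(7*sin(4*B_t/5)) = (-56*sin(4*B_t/5)/25) dt + (28*cos(4*B_t/5)/5) dB_t

Itô's formula for f(B_t) gives d f(B_t) = f'(B_t) dB_t + (1/2) f''(B_t) dt. Compute derivatives of f(x) = 7*sin(4*x/5):
  f'(x)  = 28*cos(4*x/5)/5
  f''(x) = -112*sin(4*x/5)/25
Substitute x = B_t and multiply the f'' term by 1/2:
  drift     = (1/2) * (-112*sin(4*x/5)/25) evaluated at B_t = -56*sin(4*B_t/5)/25
  diffusion = (28*cos(4*x/5)/5) evaluated at B_t = 28*cos(4*B_t/5)/5
Therefore d(7*sin(4*B_t/5)) = (-56*sin(4*B_t/5)/25) dt + (28*cos(4*B_t/5)/5) dB_t.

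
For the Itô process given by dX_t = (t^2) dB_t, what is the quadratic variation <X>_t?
<X>_t = t^5/5

For an Itô process dX_t = a(t) dt + b(t) dB_t, the quadratic variation is <X>_t = int_0^t b(s)^2 ds (the drift term does not contribute). Here b(s) = s^2, so
  b(s)^2 = s^4.
Integrating from 0 to t:
  <X>_t = int_0^t (s^4) ds = t^5/5.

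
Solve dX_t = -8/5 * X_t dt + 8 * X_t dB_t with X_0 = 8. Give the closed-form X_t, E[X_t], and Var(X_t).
X_t = 8 * exp((-168/5) t + (8) B_t); E[X_t] = 8*exp(-8*t/5); Var(X_t) = (64*exp(64*t) - 64)*exp(-16*t/5)

For GBM dX = mu X dt + sigma X dB with X_0 = x_0, apply Itô to Y = log X: dY = (mu - sigma^2/2) dt + sigma dB, so Y_t = log(x_0) + (mu - sigma^2/2) t + sigma B_t and hence X_t = x_0 * exp((mu - sigma^2/2) t + sigma B_t).
With mu = -8/5, sigma = 8, x_0 = 8, this gives:
  X_t = 8 * exp((-168/5) * t + (8) * B_t).
Since sigma*B_t ~ Normal(0, sigma^2 t), E[exp(sigma*B_t)] = exp(sigma^2 t / 2); so E[X_t] = x_0 * exp((mu - sigma^2/2) t) * exp(sigma^2 t / 2) = x_0 * exp(mu t) = 8*exp(-8*t/5).
Var(X_t) = E[X_t^2] - (E[X_t])^2 = x_0^2 * exp(2 mu t) * (exp(sigma^2 t) - 1) = (64*exp(64*t) - 64)*exp(-16*t/5).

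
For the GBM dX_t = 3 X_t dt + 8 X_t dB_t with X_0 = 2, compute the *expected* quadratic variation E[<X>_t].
E[<X>_t] = 128*exp(70*t)/35 - 128/35

<X>_t = int_0^t (8 * X_s)^2 ds. Taking expectation inside the integral: E[<X>_t] = 8^2 * int_0^t E[X_s^2] ds. For GBM, E[X_s^2] = x_0^2 * exp((2 mu + sigma^2) s). Integrating:
  E[<X>_t] = 8^2 * 2^2 * (exp((2*3 + 8^2) t) - 1) / (2*3 + 8^2)
           = 8^2 * 2^2 * (exp(70 t) - 1) / 70 = 128*exp(70*t)/35 - 128/35.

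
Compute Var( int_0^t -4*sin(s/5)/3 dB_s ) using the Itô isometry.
Var = 8*t/9 - 20*sin(2*t/5)/9

The Itô integral of a deterministic integrand f(s) has mean 0 because each increment f(s) * (B_{s+ds} - B_s) has mean 0. By the Itô isometry:
  Var( int_0^t f(s) dB_s ) = E[ (int_0^t f(s) dB_s)^2 ] = int_0^t f(s)^2 ds.
Here f(s) = -4*sin(s/5)/3, so f(s)^2 = 16*sin(s/5)^2/9. Integrate:
  int_0^t (16*sin(s/5)^2/9) ds = 8*t/9 - 20*sin(2*t/5)/9.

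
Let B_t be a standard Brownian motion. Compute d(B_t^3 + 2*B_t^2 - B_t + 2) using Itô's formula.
d(B_t^3 + 2*B_t^2 - B_t + 2) = (3*B_t + 2) dt + (3*B_t^2 + 4*B_t - 1) dB_t

Itô's formula for f(B_t) gives d f(B_t) = f'(B_t) dB_t + (1/2) f''(B_t) dt. Compute derivatives of f(x) = x^3 + 2*x^2 - x + 2:
  f'(x)  = 3*x^2 + 4*x - 1
  f''(x) = 6*x + 4
Substitute x = B_t and multiply the f'' term by 1/2:
  drift     = (1/2) * (6*x + 4) evaluated at B_t = 3*B_t + 2
  diffusion = (3*x^2 + 4*x - 1) evaluated at B_t = 3*B_t^2 + 4*B_t - 1
Therefore d(B_t^3 + 2*B_t^2 - B_t + 2) = (3*B_t + 2) dt + (3*B_t^2 + 4*B_t - 1) dB_t.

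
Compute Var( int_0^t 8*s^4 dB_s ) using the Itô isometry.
Var = 64*t^9/9

The Itô integral of a deterministic integrand f(s) has mean 0 because each increment f(s) * (B_{s+ds} - B_s) has mean 0. By the Itô isometry:
  Var( int_0^t f(s) dB_s ) = E[ (int_0^t f(s) dB_s)^2 ] = int_0^t f(s)^2 ds.
Here f(s) = 8*s^4, so f(s)^2 = 64*s^8. Integrate:
  int_0^t (64*s^8) ds = 64*t^9/9.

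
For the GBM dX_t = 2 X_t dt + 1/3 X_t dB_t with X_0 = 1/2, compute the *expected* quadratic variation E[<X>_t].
E[<X>_t] = exp(37*t/9)/148 - 1/148

<X>_t = int_0^t ((1/3) * X_s)^2 ds. Taking expectation inside the integral: E[<X>_t] = (1/3)^2 * int_0^t E[X_s^2] ds. For GBM, E[X_s^2] = x_0^2 * exp((2 mu + sigma^2) s). Integrating:
  E[<X>_t] = (1/3)^2 * (1/2)^2 * (exp((2*2 + (1/3)^2) t) - 1) / (2*2 + (1/3)^2)
           = (1/3)^2 * (1/2)^2 * (exp((37/9) t) - 1) / (37/9) = exp(37*t/9)/148 - 1/148.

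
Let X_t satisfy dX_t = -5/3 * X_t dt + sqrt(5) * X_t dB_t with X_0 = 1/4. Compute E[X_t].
E[X_t] = exp(-5*t/3)/4

For GBM dX = mu X dt + sigma X dB with X_0 = x_0, apply Itô to Y = log X: dY = (mu - sigma^2/2) dt + sigma dB, so Y_t = log(x_0) + (mu - sigma^2/2) t + sigma B_t and hence X_t = x_0 * exp((mu - sigma^2/2) t + sigma B_t).
With mu = -5/3, sigma = sqrt(5), x_0 = 1/4, this gives:
  X_t = 1/4 * exp((-25/6) * t + (sqrt(5)) * B_t).
Since sigma*B_t ~ Normal(0, sigma^2 t), E[exp(sigma*B_t)] = exp(sigma^2 t / 2); so E[X_t] = x_0 * exp((mu - sigma^2/2) t) * exp(sigma^2 t / 2) = x_0 * exp(mu t) = exp(-5*t/3)/4.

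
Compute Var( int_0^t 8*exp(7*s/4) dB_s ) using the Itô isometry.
Var = 128*exp(7*t/2)/7 - 128/7

The Itô integral of a deterministic integrand f(s) has mean 0 because each increment f(s) * (B_{s+ds} - B_s) has mean 0. By the Itô isometry:
  Var( int_0^t f(s) dB_s ) = E[ (int_0^t f(s) dB_s)^2 ] = int_0^t f(s)^2 ds.
Here f(s) = 8*exp(7*s/4), so f(s)^2 = 64*exp(7*s/2). Integrate:
  int_0^t (64*exp(7*s/2)) ds = 128*exp(7*t/2)/7 - 128/7.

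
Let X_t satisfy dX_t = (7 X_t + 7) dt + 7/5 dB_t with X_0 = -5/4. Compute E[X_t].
E[X_t] = -exp(7*t)/4 - 1

Taking expectations and using E[dB_t] = 0, the mean m(t) = E[X_t] satisfies the ODE m'(t) = a m(t) + b with m(0) = x_0. With a = 7, b = 7, x_0 = -5/4, the solution is
  m(t) = x_0 * exp(a t) + (b/a) * (exp(a t) - 1)
       = (-5/4) * exp(7 t) + (7/7) * (exp(7 t) - 1)
       = -exp(7*t)/4 - 1.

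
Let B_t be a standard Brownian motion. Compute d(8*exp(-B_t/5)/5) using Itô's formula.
d(8*exp(-B_t/5)/5) = (4*exp(-B_t/5)/125) dt + (-8*exp(-B_t/5)/25) dB_t

Itô's formula for f(B_t) gives d f(B_t) = f'(B_t) dB_t + (1/2) f''(B_t) dt. Compute derivatives of f(x) = 8*exp(-x/5)/5:
  f'(x)  = -8*exp(-x/5)/25
  f''(x) = 8*exp(-x/5)/125
Substitute x = B_t and multiply the f'' term by 1/2:
  drift     = (1/2) * (8*exp(-x/5)/125) evaluated at B_t = 4*exp(-B_t/5)/125
  diffusion = (-8*exp(-x/5)/25) evaluated at B_t = -8*exp(-B_t/5)/25
Therefore d(8*exp(-B_t/5)/5) = (4*exp(-B_t/5)/125) dt + (-8*exp(-B_t/5)/25) dB_t.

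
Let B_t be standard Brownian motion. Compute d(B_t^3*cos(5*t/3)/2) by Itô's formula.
d(B_t^3*cos(5*t/3)/2) = (B_t*(-5*B_t^2*sin(5*t/3) + 9*cos(5*t/3))/6) dt + (3*B_t^2*cos(5*t/3)/2) dB_t

Itô's formula for f(t, x): d f(t, B_t) = (f_t + (1/2) f_xx) dt + f_x dB_t. Compute partials of f(t, x) = x^3*cos(5*t/3)/2:
  f_t(t,x)  = -5*x^3*sin(5*t/3)/6
  f_x(t,x)  = 3*x^2*cos(5*t/3)/2
  f_xx(t,x) = 3*x*cos(5*t/3)
Assemble drift = f_t + (1/2) f_xx = x*(-5*x^2*sin(5*t/3) + 9*cos(5*t/3))/6 and diffusion = f_x = 3*x^2*cos(5*t/3)/2. Substituting x = B_t:
  d(B_t^3*cos(5*t/3)/2) = (B_t*(-5*B_t^2*sin(5*t/3) + 9*cos(5*t/3))/6) dt + (3*B_t^2*cos(5*t/3)/2) dB_t.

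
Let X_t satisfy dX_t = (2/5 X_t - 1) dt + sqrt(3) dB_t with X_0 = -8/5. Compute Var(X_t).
Var(X_t) = 15*exp(4*t/5)/4 - 15/4

The variance V(t) = Var(X_t) satisfies V'(t) = 2 a V(t) + c^2 with V(0) = 0 (drift coefficient is linear in X, diffusion is constant). With a = 2/5, c = sqrt(3), the solution is
  V(t) = (c^2 / (2 a)) * (exp(2 a t) - 1)
       = (sqrt(3)^2 / (2*(2/5))) * (exp((4/5) t) - 1)
       = 15*exp(4*t/5)/4 - 15/4.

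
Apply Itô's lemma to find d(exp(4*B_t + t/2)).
d(exp(4*B_t + t/2)) = (17*exp(4*B_t + t/2)/2) dt + (4*exp(4*B_t + t/2)) dB_t

Itô's formula for f(t, x): d f(t, B_t) = (f_t + (1/2) f_xx) dt + f_x dB_t. Compute partials of f(t, x) = exp(t/2 + 4*x):
  f_t(t,x)  = exp(t/2 + 4*x)/2
  f_x(t,x)  = 4*exp(t/2 + 4*x)
  f_xx(t,x) = 16*exp(t/2 + 4*x)
Assemble drift = f_t + (1/2) f_xx = 17*exp(t/2 + 4*x)/2 and diffusion = f_x = 4*exp(t/2 + 4*x). Substituting x = B_t:
  d(exp(4*B_t + t/2)) = (17*exp(4*B_t + t/2)/2) dt + (4*exp(4*B_t + t/2)) dB_t.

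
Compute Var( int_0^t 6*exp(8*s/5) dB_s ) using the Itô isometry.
Var = 45*exp(16*t/5)/4 - 45/4

The Itô integral of a deterministic integrand f(s) has mean 0 because each increment f(s) * (B_{s+ds} - B_s) has mean 0. By the Itô isometry:
  Var( int_0^t f(s) dB_s ) = E[ (int_0^t f(s) dB_s)^2 ] = int_0^t f(s)^2 ds.
Here f(s) = 6*exp(8*s/5), so f(s)^2 = 36*exp(16*s/5). Integrate:
  int_0^t (36*exp(16*s/5)) ds = 45*exp(16*t/5)/4 - 45/4.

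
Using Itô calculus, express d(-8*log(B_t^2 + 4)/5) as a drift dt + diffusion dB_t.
d(-8*log(B_t^2 + 4)/5) = (8*(B_t^2 - 4)/(5*(B_t^2 + 4)^2)) dt + (-16*B_t/(5*B_t^2 + 20)) dB_t

Itô's formula for f(B_t) gives d f(B_t) = f'(B_t) dB_t + (1/2) f''(B_t) dt. Compute derivatives of f(x) = -8*log(x^2 + 4)/5:
  f'(x)  = -16*x/(5*x^2 + 20)
  f''(x) = 16*(x^2 - 4)/(5*(x^2 + 4)^2)
Substitute x = B_t and multiply the f'' term by 1/2:
  drift     = (1/2) * (16*(x^2 - 4)/(5*(x^2 + 4)^2)) evaluated at B_t = 8*(B_t^2 - 4)/(5*(B_t^2 + 4)^2)
  diffusion = (-16*x/(5*x^2 + 20)) evaluated at B_t = -16*B_t/(5*B_t^2 + 20)
Therefore d(-8*log(B_t^2 + 4)/5) = (8*(B_t^2 - 4)/(5*(B_t^2 + 4)^2)) dt + (-16*B_t/(5*B_t^2 + 20)) dB_t.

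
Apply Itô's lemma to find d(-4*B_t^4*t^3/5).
d(-4*B_t^4*t^3/5) = (12*B_t^2*t^2*(-B_t^2 - 2*t)/5) dt + (-16*B_t^3*t^3/5) dB_t

Itô's formula for f(t, x): d f(t, B_t) = (f_t + (1/2) f_xx) dt + f_x dB_t. Compute partials of f(t, x) = -4*t^3*x^4/5:
  f_t(t,x)  = -12*t^2*x^4/5
  f_x(t,x)  = -16*t^3*x^3/5
  f_xx(t,x) = -48*t^3*x^2/5
Assemble drift = f_t + (1/2) f_xx = 12*t^2*x^2*(-2*t - x^2)/5 and diffusion = f_x = -16*t^3*x^3/5. Substituting x = B_t:
  d(-4*B_t^4*t^3/5) = (12*B_t^2*t^2*(-B_t^2 - 2*t)/5) dt + (-16*B_t^3*t^3/5) dB_t.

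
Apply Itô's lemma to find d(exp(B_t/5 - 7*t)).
d(exp(B_t/5 - 7*t)) = (-349*exp(B_t/5 - 7*t)/50) dt + (exp(B_t/5 - 7*t)/5) dB_t

Itô's formula for f(t, x): d f(t, B_t) = (f_t + (1/2) f_xx) dt + f_x dB_t. Compute partials of f(t, x) = exp(-7*t + x/5):
  f_t(t,x)  = -7*exp(-7*t + x/5)
  f_x(t,x)  = exp(-7*t + x/5)/5
  f_xx(t,x) = exp(-7*t + x/5)/25
Assemble drift = f_t + (1/2) f_xx = -349*exp(-7*t + x/5)/50 and diffusion = f_x = exp(-7*t + x/5)/5. Substituting x = B_t:
  d(exp(B_t/5 - 7*t)) = (-349*exp(B_t/5 - 7*t)/50) dt + (exp(B_t/5 - 7*t)/5) dB_t.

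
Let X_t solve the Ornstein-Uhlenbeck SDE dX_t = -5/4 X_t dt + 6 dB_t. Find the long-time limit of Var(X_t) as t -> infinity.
lim Var(X_t) = 72/5

The OU SDE dX = -theta X dt + sigma dB admits the integrating factor exp(theta t): d(exp(theta t) X_t) = sigma exp(theta t) dB_t. Integrating from 0 to t gives X_t = x_0 * exp(-theta t) + sigma * int_0^t exp(-theta (t-s)) dB_s for any initial x_0. The Itô integral has variance (by the Itô isometry) sigma^2 * int_0^t exp(-2 theta (t - s)) ds = sigma^2 * (1 - exp(-2 theta t)) / (2 theta), independent of x_0.
With theta = 5/4, sigma = 6:
  Var(X_t) = (6)^2 * (1 - exp(-2*5/4 t)) / (2 * 5/4) = 72/5 - 72*exp(-5*t/2)/5.
As t -> infinity, exp(-2*5/4 t) -> 0, so the stationary variance is sigma^2 / (2 theta) = 72/5.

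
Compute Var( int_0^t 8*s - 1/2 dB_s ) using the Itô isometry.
Var = t*(256*t^2 - 48*t + 3)/12

The Itô integral of a deterministic integrand f(s) has mean 0 because each increment f(s) * (B_{s+ds} - B_s) has mean 0. By the Itô isometry:
  Var( int_0^t f(s) dB_s ) = E[ (int_0^t f(s) dB_s)^2 ] = int_0^t f(s)^2 ds.
Here f(s) = 8*s - 1/2, so f(s)^2 = (16*s - 1)^2/4. Integrate:
  int_0^t ((16*s - 1)^2/4) ds = t*(256*t^2 - 48*t + 3)/12.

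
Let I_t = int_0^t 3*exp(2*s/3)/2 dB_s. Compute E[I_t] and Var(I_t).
E[I_t] = 0; Var(I_t) = 27*exp(4*t/3)/16 - 27/16

The Itô integral of a deterministic integrand f(s) has mean 0 because each increment f(s) * (B_{s+ds} - B_s) has mean 0. By the Itô isometry:
  Var( int_0^t f(s) dB_s ) = E[ (int_0^t f(s) dB_s)^2 ] = int_0^t f(s)^2 ds.
Here f(s) = 3*exp(2*s/3)/2, so f(s)^2 = 9*exp(4*s/3)/4. Integrate:
  int_0^t (9*exp(4*s/3)/4) ds = 27*exp(4*t/3)/16 - 27/16.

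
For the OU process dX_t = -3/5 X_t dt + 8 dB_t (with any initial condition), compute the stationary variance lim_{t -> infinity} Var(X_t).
lim Var(X_t) = 160/3

The OU SDE dX = -theta X dt + sigma dB admits the integrating factor exp(theta t): d(exp(theta t) X_t) = sigma exp(theta t) dB_t. Integrating from 0 to t gives X_t = x_0 * exp(-theta t) + sigma * int_0^t exp(-theta (t-s)) dB_s for any initial x_0. The Itô integral has variance (by the Itô isometry) sigma^2 * int_0^t exp(-2 theta (t - s)) ds = sigma^2 * (1 - exp(-2 theta t)) / (2 theta), independent of x_0.
With theta = 3/5, sigma = 8:
  Var(X_t) = (8)^2 * (1 - exp(-2*3/5 t)) / (2 * 3/5) = 160/3 - 160*exp(-6*t/5)/3.
As t -> infinity, exp(-2*3/5 t) -> 0, so the stationary variance is sigma^2 / (2 theta) = 160/3.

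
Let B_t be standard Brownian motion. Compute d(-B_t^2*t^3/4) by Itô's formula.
d(-B_t^2*t^3/4) = (t^2*(-3*B_t^2 - t)/4) dt + (-B_t*t^3/2) dB_t

Itô's formula for f(t, x): d f(t, B_t) = (f_t + (1/2) f_xx) dt + f_x dB_t. Compute partials of f(t, x) = -t^3*x^2/4:
  f_t(t,x)  = -3*t^2*x^2/4
  f_x(t,x)  = -t^3*x/2
  f_xx(t,x) = -t^3/2
Assemble drift = f_t + (1/2) f_xx = t^2*(-t - 3*x^2)/4 and diffusion = f_x = -t^3*x/2. Substituting x = B_t:
  d(-B_t^2*t^3/4) = (t^2*(-3*B_t^2 - t)/4) dt + (-B_t*t^3/2) dB_t.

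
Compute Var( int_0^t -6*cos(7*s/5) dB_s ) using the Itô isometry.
Var = 18*t + 45*sin(14*t/5)/7

The Itô integral of a deterministic integrand f(s) has mean 0 because each increment f(s) * (B_{s+ds} - B_s) has mean 0. By the Itô isometry:
  Var( int_0^t f(s) dB_s ) = E[ (int_0^t f(s) dB_s)^2 ] = int_0^t f(s)^2 ds.
Here f(s) = -6*cos(7*s/5), so f(s)^2 = 36*cos(7*s/5)^2. Integrate:
  int_0^t (36*cos(7*s/5)^2) ds = 18*t + 45*sin(14*t/5)/7.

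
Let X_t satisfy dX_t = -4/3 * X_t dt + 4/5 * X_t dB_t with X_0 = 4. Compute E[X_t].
E[X_t] = 4*exp(-4*t/3)

For GBM dX = mu X dt + sigma X dB with X_0 = x_0, apply Itô to Y = log X: dY = (mu - sigma^2/2) dt + sigma dB, so Y_t = log(x_0) + (mu - sigma^2/2) t + sigma B_t and hence X_t = x_0 * exp((mu - sigma^2/2) t + sigma B_t).
With mu = -4/3, sigma = 4/5, x_0 = 4, this gives:
  X_t = 4 * exp((-124/75) * t + (4/5) * B_t).
Since sigma*B_t ~ Normal(0, sigma^2 t), E[exp(sigma*B_t)] = exp(sigma^2 t / 2); so E[X_t] = x_0 * exp((mu - sigma^2/2) t) * exp(sigma^2 t / 2) = x_0 * exp(mu t) = 4*exp(-4*t/3).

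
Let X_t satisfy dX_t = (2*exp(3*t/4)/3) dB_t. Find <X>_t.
<X>_t = 8*exp(3*t/2)/27 - 8/27

For an Itô process dX_t = a(t) dt + b(t) dB_t, the quadratic variation is <X>_t = int_0^t b(s)^2 ds (the drift term does not contribute). Here b(s) = 2*exp(3*s/4)/3, so
  b(s)^2 = 4*exp(3*s/2)/9.
Integrating from 0 to t:
  <X>_t = int_0^t (4*exp(3*s/2)/9) ds = 8*exp(3*t/2)/27 - 8/27.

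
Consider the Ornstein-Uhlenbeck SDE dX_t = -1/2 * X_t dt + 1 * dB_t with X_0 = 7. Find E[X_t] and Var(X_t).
E[X_t] = 7*exp(-t/2); Var(X_t) = 1 - exp(-t)

The OU SDE dX = -theta X dt + sigma dB admits the integrating factor exp(theta t): d(exp(theta t) X_t) = sigma exp(theta t) dB_t. Integrating from 0 to t:
  X_t = x_0 * exp(-theta t) + sigma * int_0^t exp(-theta (t-s)) dB_s.
The Itô integral has mean 0 and (by the Itô isometry) variance sigma^2 * int_0^t exp(-2 theta (t - s)) ds = sigma^2 * (1 - exp(-2 theta t)) / (2 theta).
With theta = 1/2, sigma = 1, x_0 = 7:
  E[X_t] = 7 * exp(-1/2 t) = 7*exp(-t/2)
  Var(X_t) = (1)^2 * (1 - exp(-2*1/2 t)) / (2 * 1/2) = 1 - exp(-t).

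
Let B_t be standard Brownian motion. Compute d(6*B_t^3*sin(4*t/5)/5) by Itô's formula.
d(6*B_t^3*sin(4*t/5)/5) = (6*B_t*(4*B_t^2*cos(4*t/5) + 15*sin(4*t/5))/25) dt + (18*B_t^2*sin(4*t/5)/5) dB_t

Itô's formula for f(t, x): d f(t, B_t) = (f_t + (1/2) f_xx) dt + f_x dB_t. Compute partials of f(t, x) = 6*x^3*sin(4*t/5)/5:
  f_t(t,x)  = 24*x^3*cos(4*t/5)/25
  f_x(t,x)  = 18*x^2*sin(4*t/5)/5
  f_xx(t,x) = 36*x*sin(4*t/5)/5
Assemble drift = f_t + (1/2) f_xx = 6*x*(4*x^2*cos(4*t/5) + 15*sin(4*t/5))/25 and diffusion = f_x = 18*x^2*sin(4*t/5)/5. Substituting x = B_t:
  d(6*B_t^3*sin(4*t/5)/5) = (6*B_t*(4*B_t^2*cos(4*t/5) + 15*sin(4*t/5))/25) dt + (18*B_t^2*sin(4*t/5)/5) dB_t.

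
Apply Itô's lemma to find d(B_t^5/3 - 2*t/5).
d(B_t^5/3 - 2*t/5) = (10*B_t^3/3 - 2/5) dt + (5*B_t^4/3) dB_t

Itô's formula for f(t, x): d f(t, B_t) = (f_t + (1/2) f_xx) dt + f_x dB_t. Compute partials of f(t, x) = -2*t/5 + x^5/3:
  f_t(t,x)  = -2/5
  f_x(t,x)  = 5*x^4/3
  f_xx(t,x) = 20*x^3/3
Assemble drift = f_t + (1/2) f_xx = 10*x^3/3 - 2/5 and diffusion = f_x = 5*x^4/3. Substituting x = B_t:
  d(B_t^5/3 - 2*t/5) = (10*B_t^3/3 - 2/5) dt + (5*B_t^4/3) dB_t.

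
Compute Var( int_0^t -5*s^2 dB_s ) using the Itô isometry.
Var = 5*t^5

The Itô integral of a deterministic integrand f(s) has mean 0 because each increment f(s) * (B_{s+ds} - B_s) has mean 0. By the Itô isometry:
  Var( int_0^t f(s) dB_s ) = E[ (int_0^t f(s) dB_s)^2 ] = int_0^t f(s)^2 ds.
Here f(s) = -5*s^2, so f(s)^2 = 25*s^4. Integrate:
  int_0^t (25*s^4) ds = 5*t^5.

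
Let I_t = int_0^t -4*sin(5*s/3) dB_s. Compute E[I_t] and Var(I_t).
E[I_t] = 0; Var(I_t) = 8*t - 12*sin(10*t/3)/5

The Itô integral of a deterministic integrand f(s) has mean 0 because each increment f(s) * (B_{s+ds} - B_s) has mean 0. By the Itô isometry:
  Var( int_0^t f(s) dB_s ) = E[ (int_0^t f(s) dB_s)^2 ] = int_0^t f(s)^2 ds.
Here f(s) = -4*sin(5*s/3), so f(s)^2 = 16*sin(5*s/3)^2. Integrate:
  int_0^t (16*sin(5*s/3)^2) ds = 8*t - 12*sin(10*t/3)/5.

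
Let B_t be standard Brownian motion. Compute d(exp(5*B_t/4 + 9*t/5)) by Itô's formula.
d(exp(5*B_t/4 + 9*t/5)) = (413*exp(5*B_t/4 + 9*t/5)/160) dt + (5*exp(5*B_t/4 + 9*t/5)/4) dB_t

Itô's formula for f(t, x): d f(t, B_t) = (f_t + (1/2) f_xx) dt + f_x dB_t. Compute partials of f(t, x) = exp(9*t/5 + 5*x/4):
  f_t(t,x)  = 9*exp(9*t/5 + 5*x/4)/5
  f_x(t,x)  = 5*exp(9*t/5 + 5*x/4)/4
  f_xx(t,x) = 25*exp(9*t/5 + 5*x/4)/16
Assemble drift = f_t + (1/2) f_xx = 413*exp(9*t/5 + 5*x/4)/160 and diffusion = f_x = 5*exp(9*t/5 + 5*x/4)/4. Substituting x = B_t:
  d(exp(5*B_t/4 + 9*t/5)) = (413*exp(5*B_t/4 + 9*t/5)/160) dt + (5*exp(5*B_t/4 + 9*t/5)/4) dB_t.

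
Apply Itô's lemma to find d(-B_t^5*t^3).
d(-B_t^5*t^3) = (B_t^3*t^2*(-3*B_t^2 - 10*t)) dt + (-5*B_t^4*t^3) dB_t

Itô's formula for f(t, x): d f(t, B_t) = (f_t + (1/2) f_xx) dt + f_x dB_t. Compute partials of f(t, x) = -t^3*x^5:
  f_t(t,x)  = -3*t^2*x^5
  f_x(t,x)  = -5*t^3*x^4
  f_xx(t,x) = -20*t^3*x^3
Assemble drift = f_t + (1/2) f_xx = t^2*x^3*(-10*t - 3*x^2) and diffusion = f_x = -5*t^3*x^4. Substituting x = B_t:
  d(-B_t^5*t^3) = (B_t^3*t^2*(-3*B_t^2 - 10*t)) dt + (-5*B_t^4*t^3) dB_t.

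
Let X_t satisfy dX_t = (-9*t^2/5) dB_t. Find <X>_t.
<X>_t = 81*t^5/125

For an Itô process dX_t = a(t) dt + b(t) dB_t, the quadratic variation is <X>_t = int_0^t b(s)^2 ds (the drift term does not contribute). Here b(s) = -9*s^2/5, so
  b(s)^2 = 81*s^4/25.
Integrating from 0 to t:
  <X>_t = int_0^t (81*s^4/25) ds = 81*t^5/125.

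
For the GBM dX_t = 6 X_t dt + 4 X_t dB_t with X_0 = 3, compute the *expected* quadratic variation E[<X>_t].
E[<X>_t] = 36*exp(28*t)/7 - 36/7

<X>_t = int_0^t (4 * X_s)^2 ds. Taking expectation inside the integral: E[<X>_t] = 4^2 * int_0^t E[X_s^2] ds. For GBM, E[X_s^2] = x_0^2 * exp((2 mu + sigma^2) s). Integrating:
  E[<X>_t] = 4^2 * 3^2 * (exp((2*6 + 4^2) t) - 1) / (2*6 + 4^2)
           = 4^2 * 3^2 * (exp(28 t) - 1) / 28 = 36*exp(28*t)/7 - 36/7.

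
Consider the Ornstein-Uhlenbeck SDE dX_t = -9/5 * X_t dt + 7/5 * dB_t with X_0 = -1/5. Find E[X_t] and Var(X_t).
E[X_t] = -exp(-9*t/5)/5; Var(X_t) = 49/90 - 49*exp(-18*t/5)/90

The OU SDE dX = -theta X dt + sigma dB admits the integrating factor exp(theta t): d(exp(theta t) X_t) = sigma exp(theta t) dB_t. Integrating from 0 to t:
  X_t = x_0 * exp(-theta t) + sigma * int_0^t exp(-theta (t-s)) dB_s.
The Itô integral has mean 0 and (by the Itô isometry) variance sigma^2 * int_0^t exp(-2 theta (t - s)) ds = sigma^2 * (1 - exp(-2 theta t)) / (2 theta).
With theta = 9/5, sigma = 7/5, x_0 = -1/5:
  E[X_t] = -1/5 * exp(-9/5 t) = -exp(-9*t/5)/5
  Var(X_t) = (7/5)^2 * (1 - exp(-2*9/5 t)) / (2 * 9/5) = 49/90 - 49*exp(-18*t/5)/90.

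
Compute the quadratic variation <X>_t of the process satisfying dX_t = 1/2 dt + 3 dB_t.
<X>_t = 9*t

For an Itô process dX_t = a(t) dt + b(t) dB_t, the quadratic variation is <X>_t = int_0^t b(s)^2 ds (the drift term does not contribute). Here b(s) = 3, so
  b(s)^2 = 9.
Integrating from 0 to t:
  <X>_t = int_0^t (9) ds = 9*t.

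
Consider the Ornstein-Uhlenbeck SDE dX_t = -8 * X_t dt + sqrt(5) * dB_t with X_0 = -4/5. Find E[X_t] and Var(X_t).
E[X_t] = -4*exp(-8*t)/5; Var(X_t) = 5/16 - 5*exp(-16*t)/16

The OU SDE dX = -theta X dt + sigma dB admits the integrating factor exp(theta t): d(exp(theta t) X_t) = sigma exp(theta t) dB_t. Integrating from 0 to t:
  X_t = x_0 * exp(-theta t) + sigma * int_0^t exp(-theta (t-s)) dB_s.
The Itô integral has mean 0 and (by the Itô isometry) variance sigma^2 * int_0^t exp(-2 theta (t - s)) ds = sigma^2 * (1 - exp(-2 theta t)) / (2 theta).
With theta = 8, sigma = sqrt(5), x_0 = -4/5:
  E[X_t] = -4/5 * exp(-8 t) = -4*exp(-8*t)/5
  Var(X_t) = (sqrt(5))^2 * (1 - exp(-2*8 t)) / (2 * 8) = 5/16 - 5*exp(-16*t)/16.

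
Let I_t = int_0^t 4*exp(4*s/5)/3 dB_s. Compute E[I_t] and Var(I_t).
E[I_t] = 0; Var(I_t) = 10*exp(8*t/5)/9 - 10/9

The Itô integral of a deterministic integrand f(s) has mean 0 because each increment f(s) * (B_{s+ds} - B_s) has mean 0. By the Itô isometry:
  Var( int_0^t f(s) dB_s ) = E[ (int_0^t f(s) dB_s)^2 ] = int_0^t f(s)^2 ds.
Here f(s) = 4*exp(4*s/5)/3, so f(s)^2 = 16*exp(8*s/5)/9. Integrate:
  int_0^t (16*exp(8*s/5)/9) ds = 10*exp(8*t/5)/9 - 10/9.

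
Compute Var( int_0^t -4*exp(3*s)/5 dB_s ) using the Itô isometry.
Var = 8*exp(6*t)/75 - 8/75

The Itô integral of a deterministic integrand f(s) has mean 0 because each increment f(s) * (B_{s+ds} - B_s) has mean 0. By the Itô isometry:
  Var( int_0^t f(s) dB_s ) = E[ (int_0^t f(s) dB_s)^2 ] = int_0^t f(s)^2 ds.
Here f(s) = -4*exp(3*s)/5, so f(s)^2 = 16*exp(6*s)/25. Integrate:
  int_0^t (16*exp(6*s)/25) ds = 8*exp(6*t)/75 - 8/75.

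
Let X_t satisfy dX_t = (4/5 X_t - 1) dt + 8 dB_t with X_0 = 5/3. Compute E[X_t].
E[X_t] = 5*exp(4*t/5)/12 + 5/4

Taking expectations and using E[dB_t] = 0, the mean m(t) = E[X_t] satisfies the ODE m'(t) = a m(t) + b with m(0) = x_0. With a = 4/5, b = -1, x_0 = 5/3, the solution is
  m(t) = x_0 * exp(a t) + (b/a) * (exp(a t) - 1)
       = (5/3) * exp((4/5) t) + ((-1)/(4/5)) * (exp((4/5) t) - 1)
       = 5*exp(4*t/5)/12 + 5/4.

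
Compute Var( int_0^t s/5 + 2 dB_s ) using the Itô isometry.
Var = t*(t^2 + 30*t + 300)/75

The Itô integral of a deterministic integrand f(s) has mean 0 because each increment f(s) * (B_{s+ds} - B_s) has mean 0. By the Itô isometry:
  Var( int_0^t f(s) dB_s ) = E[ (int_0^t f(s) dB_s)^2 ] = int_0^t f(s)^2 ds.
Here f(s) = s/5 + 2, so f(s)^2 = (s + 10)^2/25. Integrate:
  int_0^t ((s + 10)^2/25) ds = t*(t^2 + 30*t + 300)/75.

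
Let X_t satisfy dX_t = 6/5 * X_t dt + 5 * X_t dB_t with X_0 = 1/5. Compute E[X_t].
E[X_t] = exp(6*t/5)/5

For GBM dX = mu X dt + sigma X dB with X_0 = x_0, apply Itô to Y = log X: dY = (mu - sigma^2/2) dt + sigma dB, so Y_t = log(x_0) + (mu - sigma^2/2) t + sigma B_t and hence X_t = x_0 * exp((mu - sigma^2/2) t + sigma B_t).
With mu = 6/5, sigma = 5, x_0 = 1/5, this gives:
  X_t = 1/5 * exp((-113/10) * t + (5) * B_t).
Since sigma*B_t ~ Normal(0, sigma^2 t), E[exp(sigma*B_t)] = exp(sigma^2 t / 2); so E[X_t] = x_0 * exp((mu - sigma^2/2) t) * exp(sigma^2 t / 2) = x_0 * exp(mu t) = exp(6*t/5)/5.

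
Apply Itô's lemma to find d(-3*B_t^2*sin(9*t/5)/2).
d(-3*B_t^2*sin(9*t/5)/2) = (-27*B_t^2*cos(9*t/5)/10 - 3*sin(9*t/5)/2) dt + (-3*B_t*sin(9*t/5)) dB_t

Itô's formula for f(t, x): d f(t, B_t) = (f_t + (1/2) f_xx) dt + f_x dB_t. Compute partials of f(t, x) = -3*x^2*sin(9*t/5)/2:
  f_t(t,x)  = -27*x^2*cos(9*t/5)/10
  f_x(t,x)  = -3*x*sin(9*t/5)
  f_xx(t,x) = -3*sin(9*t/5)
Assemble drift = f_t + (1/2) f_xx = -27*x^2*cos(9*t/5)/10 - 3*sin(9*t/5)/2 and diffusion = f_x = -3*x*sin(9*t/5). Substituting x = B_t:
  d(-3*B_t^2*sin(9*t/5)/2) = (-27*B_t^2*cos(9*t/5)/10 - 3*sin(9*t/5)/2) dt + (-3*B_t*sin(9*t/5)) dB_t.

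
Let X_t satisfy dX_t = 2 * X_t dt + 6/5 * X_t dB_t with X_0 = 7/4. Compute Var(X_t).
Var(X_t) = 49*(exp(36*t/25) - 1)*exp(4*t)/16

For GBM dX = mu X dt + sigma X dB with X_0 = x_0, apply Itô to Y = log X: dY = (mu - sigma^2/2) dt + sigma dB, so Y_t = log(x_0) + (mu - sigma^2/2) t + sigma B_t and hence X_t = x_0 * exp((mu - sigma^2/2) t + sigma B_t).
With mu = 2, sigma = 6/5, x_0 = 7/4, this gives:
  X_t = 7/4 * exp((32/25) * t + (6/5) * B_t).
Since sigma*B_t ~ Normal(0, sigma^2 t), E[exp(sigma*B_t)] = exp(sigma^2 t / 2); so E[X_t] = x_0 * exp((mu - sigma^2/2) t) * exp(sigma^2 t / 2) = x_0 * exp(mu t) = 7*exp(2*t)/4.
Var(X_t) = E[X_t^2] - (E[X_t])^2 = x_0^2 * exp(2 mu t) * (exp(sigma^2 t) - 1) = 49*(exp(36*t/25) - 1)*exp(4*t)/16.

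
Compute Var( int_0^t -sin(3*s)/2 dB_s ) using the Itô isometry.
Var = t/8 - sin(6*t)/48

The Itô integral of a deterministic integrand f(s) has mean 0 because each increment f(s) * (B_{s+ds} - B_s) has mean 0. By the Itô isometry:
  Var( int_0^t f(s) dB_s ) = E[ (int_0^t f(s) dB_s)^2 ] = int_0^t f(s)^2 ds.
Here f(s) = -sin(3*s)/2, so f(s)^2 = sin(3*s)^2/4. Integrate:
  int_0^t (sin(3*s)^2/4) ds = t/8 - sin(6*t)/48.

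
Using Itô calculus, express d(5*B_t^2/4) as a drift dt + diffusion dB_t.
d(5*B_t^2/4) = (5/4) dt + (5*B_t/2) dB_t

Itô's formula for f(B_t) gives d f(B_t) = f'(B_t) dB_t + (1/2) f''(B_t) dt. Compute derivatives of f(x) = 5*x^2/4:
  f'(x)  = 5*x/2
  f''(x) = 5/2
Substitute x = B_t and multiply the f'' term by 1/2:
  drift     = (1/2) * (5/2) evaluated at B_t = 5/4
  diffusion = (5*x/2) evaluated at B_t = 5*B_t/2
Therefore d(5*B_t^2/4) = (5/4) dt + (5*B_t/2) dB_t.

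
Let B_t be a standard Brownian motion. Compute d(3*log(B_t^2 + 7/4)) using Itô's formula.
d(3*log(B_t^2 + 7/4)) = (12*(7 - 4*B_t^2)/(4*B_t^2 + 7)^2) dt + (24*B_t/(4*B_t^2 + 7)) dB_t

Itô's formula for f(B_t) gives d f(B_t) = f'(B_t) dB_t + (1/2) f''(B_t) dt. Compute derivatives of f(x) = 3*log(x^2 + 7/4):
  f'(x)  = 24*x/(4*x^2 + 7)
  f''(x) = 24*(7 - 4*x^2)/(4*x^2 + 7)^2
Substitute x = B_t and multiply the f'' term by 1/2:
  drift     = (1/2) * (24*(7 - 4*x^2)/(4*x^2 + 7)^2) evaluated at B_t = 12*(7 - 4*B_t^2)/(4*B_t^2 + 7)^2
  diffusion = (24*x/(4*x^2 + 7)) evaluated at B_t = 24*B_t/(4*B_t^2 + 7)
Therefore d(3*log(B_t^2 + 7/4)) = (12*(7 - 4*B_t^2)/(4*B_t^2 + 7)^2) dt + (24*B_t/(4*B_t^2 + 7)) dB_t.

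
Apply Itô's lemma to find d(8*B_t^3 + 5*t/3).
d(8*B_t^3 + 5*t/3) = (24*B_t + 5/3) dt + (24*B_t^2) dB_t

Itô's formula for f(t, x): d f(t, B_t) = (f_t + (1/2) f_xx) dt + f_x dB_t. Compute partials of f(t, x) = 5*t/3 + 8*x^3:
  f_t(t,x)  = 5/3
  f_x(t,x)  = 24*x^2
  f_xx(t,x) = 48*x
Assemble drift = f_t + (1/2) f_xx = 24*x + 5/3 and diffusion = f_x = 24*x^2. Substituting x = B_t:
  d(8*B_t^3 + 5*t/3) = (24*B_t + 5/3) dt + (24*B_t^2) dB_t.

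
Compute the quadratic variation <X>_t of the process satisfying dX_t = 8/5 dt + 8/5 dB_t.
<X>_t = 64*t/25

For an Itô process dX_t = a(t) dt + b(t) dB_t, the quadratic variation is <X>_t = int_0^t b(s)^2 ds (the drift term does not contribute). Here b(s) = 8/5, so
  b(s)^2 = 64/25.
Integrating from 0 to t:
  <X>_t = int_0^t (64/25) ds = 64*t/25.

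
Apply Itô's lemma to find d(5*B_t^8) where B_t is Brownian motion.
d(5*B_t^8) = (140*B_t^6) dt + (40*B_t^7) dB_t

Itô's formula for f(B_t) gives d f(B_t) = f'(B_t) dB_t + (1/2) f''(B_t) dt. Compute derivatives of f(x) = 5*x^8:
  f'(x)  = 40*x^7
  f''(x) = 280*x^6
Substitute x = B_t and multiply the f'' term by 1/2:
  drift     = (1/2) * (280*x^6) evaluated at B_t = 140*B_t^6
  diffusion = (40*x^7) evaluated at B_t = 40*B_t^7
Therefore d(5*B_t^8) = (140*B_t^6) dt + (40*B_t^7) dB_t.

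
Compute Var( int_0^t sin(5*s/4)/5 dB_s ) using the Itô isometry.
Var = t/50 - sin(5*t/2)/125

The Itô integral of a deterministic integrand f(s) has mean 0 because each increment f(s) * (B_{s+ds} - B_s) has mean 0. By the Itô isometry:
  Var( int_0^t f(s) dB_s ) = E[ (int_0^t f(s) dB_s)^2 ] = int_0^t f(s)^2 ds.
Here f(s) = sin(5*s/4)/5, so f(s)^2 = sin(5*s/4)^2/25. Integrate:
  int_0^t (sin(5*s/4)^2/25) ds = t/50 - sin(5*t/2)/125.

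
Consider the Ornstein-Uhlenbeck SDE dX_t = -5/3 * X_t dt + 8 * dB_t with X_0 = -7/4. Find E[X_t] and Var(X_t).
E[X_t] = -7*exp(-5*t/3)/4; Var(X_t) = 96/5 - 96*exp(-10*t/3)/5

The OU SDE dX = -theta X dt + sigma dB admits the integrating factor exp(theta t): d(exp(theta t) X_t) = sigma exp(theta t) dB_t. Integrating from 0 to t:
  X_t = x_0 * exp(-theta t) + sigma * int_0^t exp(-theta (t-s)) dB_s.
The Itô integral has mean 0 and (by the Itô isometry) variance sigma^2 * int_0^t exp(-2 theta (t - s)) ds = sigma^2 * (1 - exp(-2 theta t)) / (2 theta).
With theta = 5/3, sigma = 8, x_0 = -7/4:
  E[X_t] = -7/4 * exp(-5/3 t) = -7*exp(-5*t/3)/4
  Var(X_t) = (8)^2 * (1 - exp(-2*5/3 t)) / (2 * 5/3) = 96/5 - 96*exp(-10*t/3)/5.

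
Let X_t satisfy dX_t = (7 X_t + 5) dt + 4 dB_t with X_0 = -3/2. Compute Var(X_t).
Var(X_t) = 8*exp(14*t)/7 - 8/7

The variance V(t) = Var(X_t) satisfies V'(t) = 2 a V(t) + c^2 with V(0) = 0 (drift coefficient is linear in X, diffusion is constant). With a = 7, c = 4, the solution is
  V(t) = (c^2 / (2 a)) * (exp(2 a t) - 1)
       = (4^2 / (2*7)) * (exp(14 t) - 1)
       = 8*exp(14*t)/7 - 8/7.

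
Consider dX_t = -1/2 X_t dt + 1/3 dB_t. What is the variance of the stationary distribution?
lim Var(X_t) = 1/9

The OU SDE dX = -theta X dt + sigma dB admits the integrating factor exp(theta t): d(exp(theta t) X_t) = sigma exp(theta t) dB_t. Integrating from 0 to t gives X_t = x_0 * exp(-theta t) + sigma * int_0^t exp(-theta (t-s)) dB_s for any initial x_0. The Itô integral has variance (by the Itô isometry) sigma^2 * int_0^t exp(-2 theta (t - s)) ds = sigma^2 * (1 - exp(-2 theta t)) / (2 theta), independent of x_0.
With theta = 1/2, sigma = 1/3:
  Var(X_t) = (1/3)^2 * (1 - exp(-2*1/2 t)) / (2 * 1/2) = (exp(t) - 1)*exp(-t)/9.
As t -> infinity, exp(-2*1/2 t) -> 0, so the stationary variance is sigma^2 / (2 theta) = 1/9.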